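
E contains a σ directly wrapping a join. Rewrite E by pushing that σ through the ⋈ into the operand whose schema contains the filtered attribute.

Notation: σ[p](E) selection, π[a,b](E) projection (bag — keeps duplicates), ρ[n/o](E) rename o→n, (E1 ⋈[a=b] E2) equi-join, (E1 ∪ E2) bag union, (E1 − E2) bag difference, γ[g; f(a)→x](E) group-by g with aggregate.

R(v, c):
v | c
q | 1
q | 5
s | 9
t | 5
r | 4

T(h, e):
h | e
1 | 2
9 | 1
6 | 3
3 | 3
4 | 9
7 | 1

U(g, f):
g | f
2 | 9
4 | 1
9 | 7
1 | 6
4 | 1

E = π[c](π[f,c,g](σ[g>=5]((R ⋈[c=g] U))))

σ filters on g, owned by the right side.
E' = π[c](π[f,c,g]((R ⋈[c=g] σ[g>=5](U))))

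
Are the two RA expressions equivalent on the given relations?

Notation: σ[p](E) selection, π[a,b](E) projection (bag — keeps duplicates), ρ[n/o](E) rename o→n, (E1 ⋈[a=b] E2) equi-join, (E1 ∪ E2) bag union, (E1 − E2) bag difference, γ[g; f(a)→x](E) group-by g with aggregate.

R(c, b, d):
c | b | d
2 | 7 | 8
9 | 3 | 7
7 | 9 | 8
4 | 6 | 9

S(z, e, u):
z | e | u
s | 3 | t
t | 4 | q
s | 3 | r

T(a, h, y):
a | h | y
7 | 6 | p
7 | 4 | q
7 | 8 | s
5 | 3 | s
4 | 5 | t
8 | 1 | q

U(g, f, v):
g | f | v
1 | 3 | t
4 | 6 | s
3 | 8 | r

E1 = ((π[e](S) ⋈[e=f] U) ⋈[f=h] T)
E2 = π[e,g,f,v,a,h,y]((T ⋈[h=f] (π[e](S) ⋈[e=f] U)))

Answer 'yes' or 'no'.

E1 subexpression sizes:
  S → 3
  π[e](S) → 3
  U → 3
  (π[e](S) ⋈[e=f] U) → 2
  T → 6
  ((π[e](S) ⋈[e=f] U) ⋈[f=h] T) → 2
E2 subexpression sizes:
  T → 6
  S → 3
  π[e](S) → 3
  U → 3
  (π[e](S) ⋈[e=f] U) → 2
  (T ⋈[h=f] (π[e](S) ⋈[e=f] U)) → 2
  π[e,g,f,v,a,h,y]((T ⋈[h=f] (π[e](S) ⋈[e=f] U))) → 2

E1 and E2 produce the same multiset:
e | g | f | v | a | h | y
3 | 1 | 3 | t | 5 | 3 | s
3 | 1 | 3 | t | 5 | 3 | s

yes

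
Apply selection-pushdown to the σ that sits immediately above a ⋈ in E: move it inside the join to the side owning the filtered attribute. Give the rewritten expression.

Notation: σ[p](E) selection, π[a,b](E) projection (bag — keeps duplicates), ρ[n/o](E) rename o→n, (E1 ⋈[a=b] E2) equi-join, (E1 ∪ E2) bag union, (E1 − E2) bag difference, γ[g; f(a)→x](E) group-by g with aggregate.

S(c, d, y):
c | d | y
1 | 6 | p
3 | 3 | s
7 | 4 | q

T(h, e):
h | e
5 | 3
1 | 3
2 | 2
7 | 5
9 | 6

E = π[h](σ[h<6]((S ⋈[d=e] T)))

σ filters on h, owned by the right side.
E' = π[h]((S ⋈[d=e] σ[h<6](T)))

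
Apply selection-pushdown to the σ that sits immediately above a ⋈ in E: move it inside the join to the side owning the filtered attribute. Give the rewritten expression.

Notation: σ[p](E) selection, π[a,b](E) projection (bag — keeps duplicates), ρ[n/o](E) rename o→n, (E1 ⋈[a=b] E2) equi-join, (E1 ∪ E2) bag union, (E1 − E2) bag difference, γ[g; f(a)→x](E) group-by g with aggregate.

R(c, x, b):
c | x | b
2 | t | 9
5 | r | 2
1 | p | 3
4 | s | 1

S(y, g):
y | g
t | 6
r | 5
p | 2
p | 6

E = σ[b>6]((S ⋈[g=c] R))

σ filters on b, owned by the right side.
E' = (S ⋈[g=c] σ[b>6](R))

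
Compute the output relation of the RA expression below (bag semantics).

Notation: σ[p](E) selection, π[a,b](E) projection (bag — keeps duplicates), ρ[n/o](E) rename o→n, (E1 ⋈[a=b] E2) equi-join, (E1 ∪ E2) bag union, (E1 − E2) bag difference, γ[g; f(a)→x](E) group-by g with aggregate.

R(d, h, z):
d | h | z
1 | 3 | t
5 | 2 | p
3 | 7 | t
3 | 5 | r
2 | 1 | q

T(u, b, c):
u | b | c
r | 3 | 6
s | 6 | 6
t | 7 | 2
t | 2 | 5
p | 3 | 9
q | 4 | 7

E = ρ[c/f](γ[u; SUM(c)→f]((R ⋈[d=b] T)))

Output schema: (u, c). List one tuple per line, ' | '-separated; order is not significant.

Stepwise |·|:
  R → 5
  T → 6
  (R ⋈[d=b] T) → 5
  γ[u; SUM(c)→f]((R ⋈[d=b] T)) → 3
  ρ[c/f](γ[u; SUM(c)→f]((R ⋈[d=b] T))) → 3

== RESULT ==
u | c
p | 18
r | 12
t | 5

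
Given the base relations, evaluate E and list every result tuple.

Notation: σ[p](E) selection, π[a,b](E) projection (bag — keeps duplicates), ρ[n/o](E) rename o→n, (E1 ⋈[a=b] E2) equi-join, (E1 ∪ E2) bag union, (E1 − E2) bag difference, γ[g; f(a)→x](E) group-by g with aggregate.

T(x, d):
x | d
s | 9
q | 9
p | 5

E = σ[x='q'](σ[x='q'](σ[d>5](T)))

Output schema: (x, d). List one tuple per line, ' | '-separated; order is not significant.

Subexpression sizes:
  T → 3
  σ[d>5](T) → 2
  σ[x='q'](σ[d>5](T)) → 1
  σ[x='q'](σ[x='q'](σ[d>5](T))) → 1

== RESULT ==
x | d
q | 9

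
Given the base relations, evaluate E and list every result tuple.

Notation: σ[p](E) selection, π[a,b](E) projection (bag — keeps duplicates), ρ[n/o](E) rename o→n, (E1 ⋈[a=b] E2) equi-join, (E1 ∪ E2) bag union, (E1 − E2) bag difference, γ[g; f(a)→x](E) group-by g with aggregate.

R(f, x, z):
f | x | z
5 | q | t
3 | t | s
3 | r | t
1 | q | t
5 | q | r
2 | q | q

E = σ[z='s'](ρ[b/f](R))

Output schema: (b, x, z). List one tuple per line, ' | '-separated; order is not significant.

Subexpression sizes:
  R → 6
  ρ[b/f](R) → 6
  σ[z='s'](ρ[b/f](R)) → 1

== RESULT ==
b | x | z
3 | t | s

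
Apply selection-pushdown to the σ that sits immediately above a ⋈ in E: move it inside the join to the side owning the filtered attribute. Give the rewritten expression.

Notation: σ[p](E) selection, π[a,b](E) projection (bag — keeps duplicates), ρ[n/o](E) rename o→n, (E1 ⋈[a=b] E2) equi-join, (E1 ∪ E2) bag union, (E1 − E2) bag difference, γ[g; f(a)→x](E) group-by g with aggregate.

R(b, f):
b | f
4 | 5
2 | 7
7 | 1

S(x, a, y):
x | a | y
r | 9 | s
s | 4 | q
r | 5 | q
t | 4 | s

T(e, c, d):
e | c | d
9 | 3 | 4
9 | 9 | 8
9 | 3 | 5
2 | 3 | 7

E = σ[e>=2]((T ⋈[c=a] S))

σ filters on e, owned by the left side.
E' = (σ[e>=2](T) ⋈[c=a] S)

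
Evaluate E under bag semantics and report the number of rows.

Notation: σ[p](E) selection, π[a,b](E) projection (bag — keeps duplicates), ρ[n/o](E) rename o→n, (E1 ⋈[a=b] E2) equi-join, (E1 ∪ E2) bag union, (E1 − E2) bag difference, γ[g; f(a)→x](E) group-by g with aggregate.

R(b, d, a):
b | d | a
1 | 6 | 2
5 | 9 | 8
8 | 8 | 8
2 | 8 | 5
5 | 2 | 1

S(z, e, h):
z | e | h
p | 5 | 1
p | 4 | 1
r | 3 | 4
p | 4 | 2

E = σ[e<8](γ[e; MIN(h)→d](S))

Row counts bottom-up:
  S → 4
  γ[e; MIN(h)→d](S) → 3
  σ[e<8](γ[e; MIN(h)→d](S)) → 3

|E| = 3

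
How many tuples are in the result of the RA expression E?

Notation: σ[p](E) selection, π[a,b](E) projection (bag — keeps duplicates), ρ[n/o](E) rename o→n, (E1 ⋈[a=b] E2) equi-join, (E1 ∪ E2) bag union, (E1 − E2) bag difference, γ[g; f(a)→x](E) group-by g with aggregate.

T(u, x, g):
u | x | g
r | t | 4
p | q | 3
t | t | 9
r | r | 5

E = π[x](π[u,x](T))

Per-node cardinality:
  T → 4
  π[u,x](T) → 4
  π[x](π[u,x](T)) → 4

|E| = 4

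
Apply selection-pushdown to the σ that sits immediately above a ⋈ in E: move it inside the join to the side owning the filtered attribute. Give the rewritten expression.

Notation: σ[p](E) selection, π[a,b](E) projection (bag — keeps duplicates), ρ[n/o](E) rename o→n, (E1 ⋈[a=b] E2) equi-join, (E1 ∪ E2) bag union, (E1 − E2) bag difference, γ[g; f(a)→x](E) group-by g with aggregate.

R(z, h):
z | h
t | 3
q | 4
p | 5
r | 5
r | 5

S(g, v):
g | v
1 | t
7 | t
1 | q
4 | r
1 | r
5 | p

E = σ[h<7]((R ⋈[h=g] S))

σ filters on h, owned by the left side.
E' = (σ[h<7](R) ⋈[h=g] S)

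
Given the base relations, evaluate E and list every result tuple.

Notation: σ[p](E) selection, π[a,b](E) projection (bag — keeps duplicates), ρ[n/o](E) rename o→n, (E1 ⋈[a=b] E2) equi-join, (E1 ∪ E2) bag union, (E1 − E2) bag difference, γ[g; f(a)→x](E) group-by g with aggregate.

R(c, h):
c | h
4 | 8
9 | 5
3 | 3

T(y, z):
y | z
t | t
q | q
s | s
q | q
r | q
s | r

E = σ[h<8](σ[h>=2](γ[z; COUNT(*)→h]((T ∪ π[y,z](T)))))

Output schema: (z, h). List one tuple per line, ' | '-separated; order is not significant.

Per-node cardinality:
  T → 6
  T → 6
  π[y,z](T) → 6
  (T ∪ π[y,z](T)) → 12
  γ[z; COUNT(*)→h]((T ∪ π[y,z](T))) → 4
  σ[h>=2](γ[z; COUNT(*)→h]((T ∪ π[y,z](T)))) → 4
  σ[h<8](σ[h>=2](γ[z; COUNT(*)→h]((T ∪ π[y,z](T))))) → 4

== RESULT ==
z | h
q | 6
r | 2
s | 2
t | 2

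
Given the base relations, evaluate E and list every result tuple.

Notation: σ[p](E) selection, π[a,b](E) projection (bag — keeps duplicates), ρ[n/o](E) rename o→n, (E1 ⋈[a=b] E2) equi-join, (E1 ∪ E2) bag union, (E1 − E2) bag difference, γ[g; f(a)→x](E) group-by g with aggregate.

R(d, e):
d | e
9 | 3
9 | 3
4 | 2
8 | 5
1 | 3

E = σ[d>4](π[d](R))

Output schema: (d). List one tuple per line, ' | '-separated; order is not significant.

Row counts bottom-up:
  R → 5
  π[d](R) → 5
  σ[d>4](π[d](R)) → 3

== RESULT ==
d
8
9
9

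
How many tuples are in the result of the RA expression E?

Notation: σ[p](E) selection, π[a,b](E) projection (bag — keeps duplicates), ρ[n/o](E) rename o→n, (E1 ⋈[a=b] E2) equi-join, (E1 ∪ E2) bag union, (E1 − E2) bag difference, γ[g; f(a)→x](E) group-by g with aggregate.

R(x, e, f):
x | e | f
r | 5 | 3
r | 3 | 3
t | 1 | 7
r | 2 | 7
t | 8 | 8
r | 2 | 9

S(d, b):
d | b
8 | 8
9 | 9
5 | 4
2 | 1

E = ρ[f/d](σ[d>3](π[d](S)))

Stepwise |·|:
  S → 4
  π[d](S) → 4
  σ[d>3](π[d](S)) → 3
  ρ[f/d](σ[d>3](π[d](S))) → 3

|E| = 3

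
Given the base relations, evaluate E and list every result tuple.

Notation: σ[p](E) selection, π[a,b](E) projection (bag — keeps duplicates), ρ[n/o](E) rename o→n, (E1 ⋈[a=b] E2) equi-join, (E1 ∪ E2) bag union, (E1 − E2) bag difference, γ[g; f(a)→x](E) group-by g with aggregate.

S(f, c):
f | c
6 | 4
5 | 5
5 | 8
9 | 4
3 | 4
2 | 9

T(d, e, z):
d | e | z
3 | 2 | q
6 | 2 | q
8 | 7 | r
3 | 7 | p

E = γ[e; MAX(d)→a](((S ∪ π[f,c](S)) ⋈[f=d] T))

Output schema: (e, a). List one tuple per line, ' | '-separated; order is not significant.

Row counts bottom-up:
  S → 6
  S → 6
  π[f,c](S) → 6
  (S ∪ π[f,c](S)) → 12
  T → 4
  ((S ∪ π[f,c](S)) ⋈[f=d] T) → 6
  γ[e; MAX(d)→a](((S ∪ π[f,c](S)) ⋈[f=d] T)) → 2

== RESULT ==
e | a
2 | 6
7 | 3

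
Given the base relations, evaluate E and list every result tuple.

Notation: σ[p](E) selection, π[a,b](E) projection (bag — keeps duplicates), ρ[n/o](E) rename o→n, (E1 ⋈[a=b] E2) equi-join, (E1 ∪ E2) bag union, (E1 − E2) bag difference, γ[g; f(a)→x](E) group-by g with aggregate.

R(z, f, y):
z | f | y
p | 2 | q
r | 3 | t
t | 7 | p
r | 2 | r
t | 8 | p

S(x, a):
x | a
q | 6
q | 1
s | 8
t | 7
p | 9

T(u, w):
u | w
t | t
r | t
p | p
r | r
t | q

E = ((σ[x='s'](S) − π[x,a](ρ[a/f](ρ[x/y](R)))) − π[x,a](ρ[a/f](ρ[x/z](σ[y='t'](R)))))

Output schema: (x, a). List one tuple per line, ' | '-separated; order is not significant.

Subexpression sizes:
  S → 5
  σ[x='s'](S) → 1
  R → 5
  ρ[x/y](R) → 5
  ρ[a/f](ρ[x/y](R)) → 5
  π[x,a](ρ[a/f](ρ[x/y](R))) → 5
  (σ[x='s'](S) − π[x,a](ρ[a/f](ρ[x/y](R)))) → 1
  R → 5
  σ[y='t'](R) → 1
  ρ[x/z](σ[y='t'](R)) → 1
  ρ[a/f](ρ[x/z](σ[y='t'](R))) → 1
  π[x,a](ρ[a/f](ρ[x/z](σ[y='t'](R)))) → 1
  ((σ[x='s'](S) − π[x,a](ρ[a/f](ρ[x/y](R)))) − π[x,a](ρ[a/f](ρ[x/z](σ[y='t'](R))))) → 1

== RESULT ==
x | a
s | 8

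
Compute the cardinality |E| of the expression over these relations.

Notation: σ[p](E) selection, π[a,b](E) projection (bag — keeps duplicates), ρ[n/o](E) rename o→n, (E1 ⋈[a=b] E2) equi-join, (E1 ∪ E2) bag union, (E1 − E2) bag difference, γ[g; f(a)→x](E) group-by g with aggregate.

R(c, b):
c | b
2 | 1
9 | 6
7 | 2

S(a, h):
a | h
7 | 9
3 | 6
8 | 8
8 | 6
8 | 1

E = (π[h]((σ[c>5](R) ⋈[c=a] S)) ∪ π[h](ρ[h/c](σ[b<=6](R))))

Subexpression sizes:
  R → 3
  σ[c>5](R) → 2
  S → 5
  (σ[c>5](R) ⋈[c=a] S) → 1
  π[h]((σ[c>5](R) ⋈[c=a] S)) → 1
  R → 3
  σ[b<=6](R) → 3
  ρ[h/c](σ[b<=6](R)) → 3
  π[h](ρ[h/c](σ[b<=6](R))) → 3
  (π[h]((σ[c>5](R) ⋈[c=a] S)) ∪ π[h](ρ[h/c](σ[b<=6](R)))) → 4

|E| = 4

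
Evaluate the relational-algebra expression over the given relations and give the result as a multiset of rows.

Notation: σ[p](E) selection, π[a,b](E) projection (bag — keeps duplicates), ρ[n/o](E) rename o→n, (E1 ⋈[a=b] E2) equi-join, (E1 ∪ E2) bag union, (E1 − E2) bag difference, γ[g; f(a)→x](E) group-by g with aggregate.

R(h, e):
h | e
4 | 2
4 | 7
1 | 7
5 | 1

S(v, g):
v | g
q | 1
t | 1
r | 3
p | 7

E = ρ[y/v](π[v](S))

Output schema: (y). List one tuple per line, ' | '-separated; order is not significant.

Subexpression sizes:
  S → 4
  π[v](S) → 4
  ρ[y/v](π[v](S)) → 4

== RESULT ==
y
p
q
r
t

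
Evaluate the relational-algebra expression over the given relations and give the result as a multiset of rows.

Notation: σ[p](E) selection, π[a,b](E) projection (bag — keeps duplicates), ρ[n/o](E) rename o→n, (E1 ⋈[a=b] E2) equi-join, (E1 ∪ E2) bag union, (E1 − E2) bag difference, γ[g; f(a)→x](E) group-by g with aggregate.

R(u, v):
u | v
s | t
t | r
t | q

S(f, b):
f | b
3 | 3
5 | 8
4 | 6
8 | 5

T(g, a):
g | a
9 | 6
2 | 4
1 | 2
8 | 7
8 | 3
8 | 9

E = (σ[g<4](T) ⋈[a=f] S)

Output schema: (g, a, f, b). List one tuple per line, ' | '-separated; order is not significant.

Per-node cardinality:
  T → 6
  σ[g<4](T) → 2
  S → 4
  (σ[g<4](T) ⋈[a=f] S) → 1

== RESULT ==
g | a | f | b
2 | 4 | 4 | 6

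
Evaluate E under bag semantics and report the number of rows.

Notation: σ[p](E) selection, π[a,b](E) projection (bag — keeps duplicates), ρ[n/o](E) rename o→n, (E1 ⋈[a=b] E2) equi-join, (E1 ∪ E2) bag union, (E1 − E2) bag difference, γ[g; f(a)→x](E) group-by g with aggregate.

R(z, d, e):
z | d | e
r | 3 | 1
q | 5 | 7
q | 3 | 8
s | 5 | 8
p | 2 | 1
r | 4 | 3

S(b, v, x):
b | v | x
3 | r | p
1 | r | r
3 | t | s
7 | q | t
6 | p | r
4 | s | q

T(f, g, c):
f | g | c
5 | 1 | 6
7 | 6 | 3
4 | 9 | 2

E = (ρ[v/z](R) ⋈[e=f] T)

Row counts bottom-up:
  R → 6
  ρ[v/z](R) → 6
  T → 3
  (ρ[v/z](R) ⋈[e=f] T) → 1

|E| = 1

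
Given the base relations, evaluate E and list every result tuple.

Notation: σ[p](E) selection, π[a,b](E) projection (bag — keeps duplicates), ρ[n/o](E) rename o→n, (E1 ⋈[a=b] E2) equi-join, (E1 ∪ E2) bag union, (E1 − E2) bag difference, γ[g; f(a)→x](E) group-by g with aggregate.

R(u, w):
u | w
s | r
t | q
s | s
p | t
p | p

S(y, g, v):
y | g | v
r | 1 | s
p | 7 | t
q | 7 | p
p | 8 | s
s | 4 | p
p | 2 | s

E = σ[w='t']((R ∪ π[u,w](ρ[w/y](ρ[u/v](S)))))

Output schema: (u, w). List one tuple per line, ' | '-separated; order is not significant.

Subexpression sizes:
  R → 5
  S → 6
  ρ[u/v](S) → 6
  ρ[w/y](ρ[u/v](S)) → 6
  π[u,w](ρ[w/y](ρ[u/v](S))) → 6
  (R ∪ π[u,w](ρ[w/y](ρ[u/v](S)))) → 11
  σ[w='t']((R ∪ π[u,w](ρ[w/y](ρ[u/v](S))))) → 1

== RESULT ==
u | w
p | t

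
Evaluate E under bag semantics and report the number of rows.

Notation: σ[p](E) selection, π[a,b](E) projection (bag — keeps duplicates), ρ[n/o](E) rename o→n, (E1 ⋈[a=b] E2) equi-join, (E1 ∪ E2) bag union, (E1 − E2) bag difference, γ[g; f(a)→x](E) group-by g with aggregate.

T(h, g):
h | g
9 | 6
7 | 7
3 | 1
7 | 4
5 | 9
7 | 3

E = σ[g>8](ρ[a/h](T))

Row counts bottom-up:
  T → 6
  ρ[a/h](T) → 6
  σ[g>8](ρ[a/h](T)) → 1

|E| = 1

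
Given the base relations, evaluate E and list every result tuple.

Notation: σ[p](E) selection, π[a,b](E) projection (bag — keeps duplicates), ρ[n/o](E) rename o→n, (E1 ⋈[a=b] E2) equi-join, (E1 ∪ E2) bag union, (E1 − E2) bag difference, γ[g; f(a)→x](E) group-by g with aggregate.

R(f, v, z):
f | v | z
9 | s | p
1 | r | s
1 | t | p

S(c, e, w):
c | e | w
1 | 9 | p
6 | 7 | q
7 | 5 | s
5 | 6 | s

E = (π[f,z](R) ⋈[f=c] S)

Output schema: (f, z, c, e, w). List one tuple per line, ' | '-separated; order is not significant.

Subexpression sizes:
  R → 3
  π[f,z](R) → 3
  S → 4
  (π[f,z](R) ⋈[f=c] S) → 2

== RESULT ==
f | z | c | e | w
1 | p | 1 | 9 | p
1 | s | 1 | 9 | p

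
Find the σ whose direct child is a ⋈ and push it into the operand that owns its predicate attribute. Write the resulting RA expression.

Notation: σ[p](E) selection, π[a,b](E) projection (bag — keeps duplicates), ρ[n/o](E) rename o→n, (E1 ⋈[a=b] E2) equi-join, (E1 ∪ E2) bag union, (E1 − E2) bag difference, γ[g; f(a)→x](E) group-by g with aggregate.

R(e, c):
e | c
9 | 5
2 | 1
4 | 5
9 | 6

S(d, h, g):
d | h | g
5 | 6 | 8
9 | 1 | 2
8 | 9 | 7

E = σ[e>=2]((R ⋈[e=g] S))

σ filters on e, owned by the left side.
E' = (σ[e>=2](R) ⋈[e=g] S)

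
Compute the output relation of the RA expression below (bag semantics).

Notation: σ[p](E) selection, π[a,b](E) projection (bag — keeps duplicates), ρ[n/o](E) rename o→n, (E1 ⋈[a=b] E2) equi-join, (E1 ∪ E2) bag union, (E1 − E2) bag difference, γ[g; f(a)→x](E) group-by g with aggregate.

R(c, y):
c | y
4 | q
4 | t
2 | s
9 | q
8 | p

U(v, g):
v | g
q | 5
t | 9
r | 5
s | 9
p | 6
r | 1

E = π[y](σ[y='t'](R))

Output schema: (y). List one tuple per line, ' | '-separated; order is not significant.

Stepwise |·|:
  R → 5
  σ[y='t'](R) → 1
  π[y](σ[y='t'](R)) → 1

== RESULT ==
y
t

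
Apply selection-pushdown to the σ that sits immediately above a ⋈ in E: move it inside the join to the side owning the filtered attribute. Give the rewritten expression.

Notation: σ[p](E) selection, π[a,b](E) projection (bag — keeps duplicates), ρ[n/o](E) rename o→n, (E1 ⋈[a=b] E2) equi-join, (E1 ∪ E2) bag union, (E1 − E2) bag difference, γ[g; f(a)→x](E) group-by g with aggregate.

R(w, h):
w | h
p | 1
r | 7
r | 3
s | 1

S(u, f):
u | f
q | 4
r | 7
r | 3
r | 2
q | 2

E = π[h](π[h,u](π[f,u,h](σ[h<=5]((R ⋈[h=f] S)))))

σ filters on h, owned by the left side.
E' = π[h](π[h,u](π[f,u,h]((σ[h<=5](R) ⋈[h=f] S))))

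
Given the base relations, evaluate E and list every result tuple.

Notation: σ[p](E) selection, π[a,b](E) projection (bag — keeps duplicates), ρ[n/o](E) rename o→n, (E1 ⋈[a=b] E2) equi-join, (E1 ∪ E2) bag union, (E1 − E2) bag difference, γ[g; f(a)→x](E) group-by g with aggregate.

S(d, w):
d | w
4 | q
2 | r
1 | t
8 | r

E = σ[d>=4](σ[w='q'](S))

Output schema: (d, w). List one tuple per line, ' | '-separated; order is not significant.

Stepwise |·|:
  S → 4
  σ[w='q'](S) → 1
  σ[d>=4](σ[w='q'](S)) → 1

== RESULT ==
d | w
4 | q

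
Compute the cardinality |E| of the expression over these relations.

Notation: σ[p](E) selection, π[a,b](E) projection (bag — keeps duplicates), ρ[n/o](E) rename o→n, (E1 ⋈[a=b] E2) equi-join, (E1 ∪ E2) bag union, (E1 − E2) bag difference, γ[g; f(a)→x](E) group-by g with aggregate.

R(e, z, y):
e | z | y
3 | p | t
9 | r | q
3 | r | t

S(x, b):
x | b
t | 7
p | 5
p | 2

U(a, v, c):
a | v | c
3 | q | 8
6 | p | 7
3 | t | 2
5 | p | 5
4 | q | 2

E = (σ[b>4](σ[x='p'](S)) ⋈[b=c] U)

Row counts bottom-up:
  S → 3
  σ[x='p'](S) → 2
  σ[b>4](σ[x='p'](S)) → 1
  U → 5
  (σ[b>4](σ[x='p'](S)) ⋈[b=c] U) → 1

|E| = 1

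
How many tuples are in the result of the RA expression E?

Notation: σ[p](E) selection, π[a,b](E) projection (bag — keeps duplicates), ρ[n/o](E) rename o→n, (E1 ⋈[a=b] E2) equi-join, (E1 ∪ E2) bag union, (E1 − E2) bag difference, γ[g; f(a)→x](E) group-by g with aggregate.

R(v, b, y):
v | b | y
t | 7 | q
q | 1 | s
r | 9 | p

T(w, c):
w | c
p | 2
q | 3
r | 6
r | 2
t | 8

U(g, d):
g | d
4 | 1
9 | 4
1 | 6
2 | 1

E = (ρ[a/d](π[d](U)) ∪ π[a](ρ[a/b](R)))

Stepwise |·|:
  U → 4
  π[d](U) → 4
  ρ[a/d](π[d](U)) → 4
  R → 3
  ρ[a/b](R) → 3
  π[a](ρ[a/b](R)) → 3
  (ρ[a/d](π[d](U)) ∪ π[a](ρ[a/b](R))) → 7

|E| = 7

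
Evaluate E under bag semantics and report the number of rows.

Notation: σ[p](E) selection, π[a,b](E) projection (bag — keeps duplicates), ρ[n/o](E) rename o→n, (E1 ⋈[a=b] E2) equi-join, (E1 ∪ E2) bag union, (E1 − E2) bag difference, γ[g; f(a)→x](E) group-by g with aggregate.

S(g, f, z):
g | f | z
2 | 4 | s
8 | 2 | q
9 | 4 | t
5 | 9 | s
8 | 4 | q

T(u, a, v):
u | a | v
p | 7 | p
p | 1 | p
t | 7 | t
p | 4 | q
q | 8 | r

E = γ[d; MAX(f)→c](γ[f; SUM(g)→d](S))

Row counts bottom-up:
  S → 5
  γ[f; SUM(g)→d](S) → 3
  γ[d; MAX(f)→c](γ[f; SUM(g)→d](S)) → 3

|E| = 3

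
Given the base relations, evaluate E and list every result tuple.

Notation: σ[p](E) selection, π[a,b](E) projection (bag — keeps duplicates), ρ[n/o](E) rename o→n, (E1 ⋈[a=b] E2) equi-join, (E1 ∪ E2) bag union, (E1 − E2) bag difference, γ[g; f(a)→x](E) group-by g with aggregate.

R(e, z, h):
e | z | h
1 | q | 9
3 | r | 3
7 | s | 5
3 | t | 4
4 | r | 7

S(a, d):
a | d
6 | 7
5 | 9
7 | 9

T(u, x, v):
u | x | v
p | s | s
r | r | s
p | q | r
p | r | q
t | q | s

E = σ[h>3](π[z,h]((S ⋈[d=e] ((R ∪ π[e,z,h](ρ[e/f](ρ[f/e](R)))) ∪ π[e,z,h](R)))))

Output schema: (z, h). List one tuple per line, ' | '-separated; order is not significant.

Subexpression sizes:
  S → 3
  R → 5
  R → 5
  ρ[f/e](R) → 5
  ρ[e/f](ρ[f/e](R)) → 5
  π[e,z,h](ρ[e/f](ρ[f/e](R))) → 5
  (R ∪ π[e,z,h](ρ[e/f](ρ[f/e](R)))) → 10
  R → 5
  π[e,z,h](R) → 5
  ((R ∪ π[e,z,h](ρ[e/f](ρ[f/e](R)))) ∪ π[e,z,h](R)) → 15
  (S ⋈[d=e] ((R ∪ π[e,z,h](ρ[e/f](ρ[f/e](R)))) ∪ π[e,z,h](R))) → 3
  π[z,h]((S ⋈[d=e] ((R ∪ π[e,z,h](ρ[e/f](ρ[f/e](R)))) ∪ π[e,z,h](R)))) → 3
  σ[h>3](π[z,h]((S ⋈[d=e] ((R ∪ π[e,z,h](ρ[e/f](ρ[f/e](R)))) ∪ π[e,z,h](R))))) → 3

== RESULT ==
z | h
s | 5
s | 5
s | 5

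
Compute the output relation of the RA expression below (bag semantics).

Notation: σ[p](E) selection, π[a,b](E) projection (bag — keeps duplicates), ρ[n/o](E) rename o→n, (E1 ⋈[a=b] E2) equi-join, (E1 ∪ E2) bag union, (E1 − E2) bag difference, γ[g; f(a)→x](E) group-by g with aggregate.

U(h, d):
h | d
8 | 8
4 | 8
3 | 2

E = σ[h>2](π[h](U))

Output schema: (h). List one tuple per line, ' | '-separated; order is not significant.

Per-node cardinality:
  U → 3
  π[h](U) → 3
  σ[h>2](π[h](U)) → 3

== RESULT ==
h
3
4
8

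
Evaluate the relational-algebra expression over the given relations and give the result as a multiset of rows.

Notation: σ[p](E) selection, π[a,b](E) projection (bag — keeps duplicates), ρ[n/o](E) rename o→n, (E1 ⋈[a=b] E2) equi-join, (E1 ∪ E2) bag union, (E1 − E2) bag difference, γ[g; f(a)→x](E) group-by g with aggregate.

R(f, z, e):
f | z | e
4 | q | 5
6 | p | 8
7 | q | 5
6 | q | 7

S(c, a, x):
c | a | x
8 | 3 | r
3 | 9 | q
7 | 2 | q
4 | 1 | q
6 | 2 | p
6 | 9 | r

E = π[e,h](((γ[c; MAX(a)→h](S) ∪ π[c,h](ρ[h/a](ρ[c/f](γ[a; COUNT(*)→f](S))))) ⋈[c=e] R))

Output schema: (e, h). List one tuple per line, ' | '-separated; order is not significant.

Stepwise |·|:
  S → 6
  γ[c; MAX(a)→h](S) → 5
  S → 6
  γ[a; COUNT(*)→f](S) → 4
  ρ[c/f](γ[a; COUNT(*)→f](S)) → 4
  ρ[h/a](ρ[c/f](γ[a; COUNT(*)→f](S))) → 4
  π[c,h](ρ[h/a](ρ[c/f](γ[a; COUNT(*)→f](S)))) → 4
  (γ[c; MAX(a)→h](S) ∪ π[c,h](ρ[h/a](ρ[c/f](γ[a; COUNT(*)→f](S))))) → 9
  R → 4
  ((γ[c; MAX(a)→h](S) ∪ π[c,h](ρ[h/a](ρ[c/f](γ[a; COUNT(*)→f](S))))) ⋈[c=e] R) → 2
  π[e,h](((γ[c; MAX(a)→h](S) ∪ π[c,h](ρ[h/a](ρ[c/f](γ[a; COUNT(*)→f](S))))) ⋈[c=e] R)) → 2

== RESULT ==
e | h
7 | 2
8 | 3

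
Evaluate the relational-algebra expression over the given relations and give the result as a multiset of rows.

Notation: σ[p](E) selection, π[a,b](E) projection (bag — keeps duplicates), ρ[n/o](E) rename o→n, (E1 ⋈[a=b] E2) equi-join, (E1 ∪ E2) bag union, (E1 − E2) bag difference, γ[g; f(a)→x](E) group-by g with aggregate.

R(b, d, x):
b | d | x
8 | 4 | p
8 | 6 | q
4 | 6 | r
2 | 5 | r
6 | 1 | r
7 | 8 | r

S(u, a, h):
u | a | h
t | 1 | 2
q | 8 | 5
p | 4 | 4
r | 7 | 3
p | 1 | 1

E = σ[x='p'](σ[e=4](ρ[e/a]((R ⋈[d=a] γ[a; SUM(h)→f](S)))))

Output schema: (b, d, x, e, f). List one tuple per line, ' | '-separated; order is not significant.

Subexpression sizes:
  R → 6
  S → 5
  γ[a; SUM(h)→f](S) → 4
  (R ⋈[d=a] γ[a; SUM(h)→f](S)) → 3
  ρ[e/a]((R ⋈[d=a] γ[a; SUM(h)→f](S))) → 3
  σ[e=4](ρ[e/a]((R ⋈[d=a] γ[a; SUM(h)→f](S)))) → 1
  σ[x='p'](σ[e=4](ρ[e/a]((R ⋈[d=a] γ[a; SUM(h)→f](S))))) → 1

== RESULT ==
b | d | x | e | f
8 | 4 | p | 4 | 4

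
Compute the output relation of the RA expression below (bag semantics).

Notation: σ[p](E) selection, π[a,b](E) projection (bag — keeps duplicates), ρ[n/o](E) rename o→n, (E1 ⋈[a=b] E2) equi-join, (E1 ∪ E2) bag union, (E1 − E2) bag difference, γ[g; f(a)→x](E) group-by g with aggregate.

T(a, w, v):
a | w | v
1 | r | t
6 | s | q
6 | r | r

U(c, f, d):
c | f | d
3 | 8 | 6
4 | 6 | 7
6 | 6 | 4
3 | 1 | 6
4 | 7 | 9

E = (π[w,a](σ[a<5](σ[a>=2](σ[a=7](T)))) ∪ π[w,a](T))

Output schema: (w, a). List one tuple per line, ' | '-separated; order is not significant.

Row counts bottom-up:
  T → 3
  σ[a=7](T) → 0
  σ[a>=2](σ[a=7](T)) → 0
  σ[a<5](σ[a>=2](σ[a=7](T))) → 0
  π[w,a](σ[a<5](σ[a>=2](σ[a=7](T)))) → 0
  T → 3
  π[w,a](T) → 3
  (π[w,a](σ[a<5](σ[a>=2](σ[a=7](T)))) ∪ π[w,a](T)) → 3

== RESULT ==
w | a
r | 1
r | 6
s | 6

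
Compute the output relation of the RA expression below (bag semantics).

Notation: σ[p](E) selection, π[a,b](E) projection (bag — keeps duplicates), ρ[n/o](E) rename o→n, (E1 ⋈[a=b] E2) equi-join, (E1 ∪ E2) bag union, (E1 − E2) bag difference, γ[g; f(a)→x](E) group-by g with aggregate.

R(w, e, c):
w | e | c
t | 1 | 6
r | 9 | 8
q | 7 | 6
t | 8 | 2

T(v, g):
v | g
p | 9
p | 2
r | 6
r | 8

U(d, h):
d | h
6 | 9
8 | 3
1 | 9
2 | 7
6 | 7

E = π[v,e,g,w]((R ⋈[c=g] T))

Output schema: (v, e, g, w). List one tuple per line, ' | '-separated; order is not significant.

Stepwise |·|:
  R → 4
  T → 4
  (R ⋈[c=g] T) → 4
  π[v,e,g,w]((R ⋈[c=g] T)) → 4

== RESULT ==
v | e | g | w
p | 8 | 2 | t
r | 1 | 6 | t
r | 7 | 6 | q
r | 9 | 8 | r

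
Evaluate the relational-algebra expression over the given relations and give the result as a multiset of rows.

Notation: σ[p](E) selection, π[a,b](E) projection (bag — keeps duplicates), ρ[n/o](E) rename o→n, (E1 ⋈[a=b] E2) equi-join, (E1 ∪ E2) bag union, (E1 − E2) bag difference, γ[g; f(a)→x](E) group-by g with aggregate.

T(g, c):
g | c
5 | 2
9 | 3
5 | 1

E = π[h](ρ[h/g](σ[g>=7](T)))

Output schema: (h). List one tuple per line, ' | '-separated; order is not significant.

Per-node cardinality:
  T → 3
  σ[g>=7](T) → 1
  ρ[h/g](σ[g>=7](T)) → 1
  π[h](ρ[h/g](σ[g>=7](T))) → 1

== RESULT ==
h
9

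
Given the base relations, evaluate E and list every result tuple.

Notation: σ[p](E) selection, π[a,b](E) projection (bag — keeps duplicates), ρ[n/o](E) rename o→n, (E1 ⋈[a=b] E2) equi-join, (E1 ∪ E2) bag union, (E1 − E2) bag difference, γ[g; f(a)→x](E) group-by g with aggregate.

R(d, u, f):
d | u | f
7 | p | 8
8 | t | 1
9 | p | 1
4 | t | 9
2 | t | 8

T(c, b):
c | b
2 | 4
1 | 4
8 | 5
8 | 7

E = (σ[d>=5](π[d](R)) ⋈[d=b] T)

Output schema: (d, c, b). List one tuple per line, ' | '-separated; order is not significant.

Per-node cardinality:
  R → 5
  π[d](R) → 5
  σ[d>=5](π[d](R)) → 3
  T → 4
  (σ[d>=5](π[d](R)) ⋈[d=b] T) → 1

== RESULT ==
d | c | b
7 | 8 | 7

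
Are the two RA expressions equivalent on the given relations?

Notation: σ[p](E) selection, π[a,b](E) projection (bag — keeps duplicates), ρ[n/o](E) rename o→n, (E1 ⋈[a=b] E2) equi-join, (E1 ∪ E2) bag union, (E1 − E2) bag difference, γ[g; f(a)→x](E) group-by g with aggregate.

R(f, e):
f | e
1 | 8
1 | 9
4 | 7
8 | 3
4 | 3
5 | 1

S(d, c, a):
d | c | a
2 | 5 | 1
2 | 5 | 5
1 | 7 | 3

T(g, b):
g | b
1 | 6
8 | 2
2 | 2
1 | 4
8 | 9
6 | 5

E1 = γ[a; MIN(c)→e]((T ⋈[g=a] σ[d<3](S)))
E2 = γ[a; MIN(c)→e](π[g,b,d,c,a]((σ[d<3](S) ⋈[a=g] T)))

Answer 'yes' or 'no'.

E1 subexpression sizes:
  T → 6
  S → 3
  σ[d<3](S) → 3
  (T ⋈[g=a] σ[d<3](S)) → 2
  γ[a; MIN(c)→e]((T ⋈[g=a] σ[d<3](S))) → 1
E2 subexpression sizes:
  S → 3
  σ[d<3](S) → 3
  T → 6
  (σ[d<3](S) ⋈[a=g] T) → 2
  π[g,b,d,c,a]((σ[d<3](S) ⋈[a=g] T)) → 2
  γ[a; MIN(c)→e](π[g,b,d,c,a]((σ[d<3](S) ⋈[a=g] T))) → 1

E1 and E2 produce the same multiset:
a | e
1 | 5

yes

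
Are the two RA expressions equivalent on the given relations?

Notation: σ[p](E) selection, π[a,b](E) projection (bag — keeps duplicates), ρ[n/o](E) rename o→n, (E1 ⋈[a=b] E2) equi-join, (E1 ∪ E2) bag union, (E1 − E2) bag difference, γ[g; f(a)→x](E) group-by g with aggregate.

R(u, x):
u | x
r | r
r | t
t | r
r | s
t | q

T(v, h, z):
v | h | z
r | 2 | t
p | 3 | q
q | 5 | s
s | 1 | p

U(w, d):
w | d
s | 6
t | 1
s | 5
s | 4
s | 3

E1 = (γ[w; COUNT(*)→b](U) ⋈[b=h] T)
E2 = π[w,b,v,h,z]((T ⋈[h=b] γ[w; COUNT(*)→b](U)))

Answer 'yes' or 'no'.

E1 per-node cardinality:
  U → 5
  γ[w; COUNT(*)→b](U) → 2
  T → 4
  (γ[w; COUNT(*)→b](U) ⋈[b=h] T) → 1
E2 per-node cardinality:
  T → 4
  U → 5
  γ[w; COUNT(*)→b](U) → 2
  (T ⋈[h=b] γ[w; COUNT(*)→b](U)) → 1
  π[w,b,v,h,z]((T ⋈[h=b] γ[w; COUNT(*)→b](U))) → 1

E1 and E2 produce the same multiset:
w | b | v | h | z
t | 1 | s | 1 | p

yes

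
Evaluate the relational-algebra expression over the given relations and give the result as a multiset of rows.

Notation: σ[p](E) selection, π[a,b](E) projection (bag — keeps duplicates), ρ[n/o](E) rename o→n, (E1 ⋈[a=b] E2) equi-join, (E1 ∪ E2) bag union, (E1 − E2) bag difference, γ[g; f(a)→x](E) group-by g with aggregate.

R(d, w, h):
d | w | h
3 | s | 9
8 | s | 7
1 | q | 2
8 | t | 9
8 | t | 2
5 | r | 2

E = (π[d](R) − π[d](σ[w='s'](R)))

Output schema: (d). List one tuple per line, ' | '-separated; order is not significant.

Per-node cardinality:
  R → 6
  π[d](R) → 6
  R → 6
  σ[w='s'](R) → 2
  π[d](σ[w='s'](R)) → 2
  (π[d](R) − π[d](σ[w='s'](R))) → 4

== RESULT ==
d
1
5
8
8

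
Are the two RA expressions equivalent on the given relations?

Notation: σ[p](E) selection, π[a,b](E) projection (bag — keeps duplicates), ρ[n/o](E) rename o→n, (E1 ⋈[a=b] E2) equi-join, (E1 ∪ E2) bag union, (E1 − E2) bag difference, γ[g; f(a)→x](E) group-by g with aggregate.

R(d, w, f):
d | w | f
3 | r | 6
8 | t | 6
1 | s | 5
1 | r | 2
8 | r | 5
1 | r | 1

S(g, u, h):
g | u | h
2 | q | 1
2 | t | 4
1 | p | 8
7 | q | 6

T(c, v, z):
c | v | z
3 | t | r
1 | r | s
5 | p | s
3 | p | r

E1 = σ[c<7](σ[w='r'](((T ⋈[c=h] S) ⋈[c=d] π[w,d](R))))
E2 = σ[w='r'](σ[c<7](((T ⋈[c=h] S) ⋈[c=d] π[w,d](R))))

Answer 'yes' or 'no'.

E1 stepwise |·|:
  T → 4
  S → 4
  (T ⋈[c=h] S) → 1
  R → 6
  π[w,d](R) → 6
  ((T ⋈[c=h] S) ⋈[c=d] π[w,d](R)) → 3
  σ[w='r'](((T ⋈[c=h] S) ⋈[c=d] π[w,d](R))) → 2
  σ[c<7](σ[w='r'](((T ⋈[c=h] S) ⋈[c=d] π[w,d](R)))) → 2
E2 stepwise |·|:
  T → 4
  S → 4
  (T ⋈[c=h] S) → 1
  R → 6
  π[w,d](R) → 6
  ((T ⋈[c=h] S) ⋈[c=d] π[w,d](R)) → 3
  σ[c<7](((T ⋈[c=h] S) ⋈[c=d] π[w,d](R))) → 3
  σ[w='r'](σ[c<7](((T ⋈[c=h] S) ⋈[c=d] π[w,d](R)))) → 2

E1 and E2 produce the same multiset:
c | v | z | g | u | h | w | d
1 | r | s | 2 | q | 1 | r | 1
1 | r | s | 2 | q | 1 | r | 1

yes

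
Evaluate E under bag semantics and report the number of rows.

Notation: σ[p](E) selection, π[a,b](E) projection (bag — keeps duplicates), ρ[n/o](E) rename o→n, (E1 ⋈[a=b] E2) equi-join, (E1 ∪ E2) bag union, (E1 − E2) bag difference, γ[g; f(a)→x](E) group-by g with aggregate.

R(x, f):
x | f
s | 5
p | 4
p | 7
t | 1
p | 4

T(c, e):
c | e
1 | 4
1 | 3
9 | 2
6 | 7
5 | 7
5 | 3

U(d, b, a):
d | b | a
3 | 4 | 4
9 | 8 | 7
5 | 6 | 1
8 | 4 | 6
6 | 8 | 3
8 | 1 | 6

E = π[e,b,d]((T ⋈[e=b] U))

Subexpression sizes:
  T → 6
  U → 6
  (T ⋈[e=b] U) → 2
  π[e,b,d]((T ⋈[e=b] U)) → 2

|E| = 2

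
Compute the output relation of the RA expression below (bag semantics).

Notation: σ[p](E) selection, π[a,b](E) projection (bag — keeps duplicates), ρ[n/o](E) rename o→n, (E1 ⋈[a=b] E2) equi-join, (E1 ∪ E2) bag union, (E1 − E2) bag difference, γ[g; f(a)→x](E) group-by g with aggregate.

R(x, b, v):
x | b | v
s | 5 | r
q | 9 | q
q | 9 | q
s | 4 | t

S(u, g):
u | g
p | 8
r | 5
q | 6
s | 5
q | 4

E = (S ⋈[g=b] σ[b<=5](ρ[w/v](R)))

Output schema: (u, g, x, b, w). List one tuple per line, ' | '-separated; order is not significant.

Per-node cardinality:
  S → 5
  R → 4
  ρ[w/v](R) → 4
  σ[b<=5](ρ[w/v](R)) → 2
  (S ⋈[g=b] σ[b<=5](ρ[w/v](R))) → 3

== RESULT ==
u | g | x | b | w
q | 4 | s | 4 | t
r | 5 | s | 5 | r
s | 5 | s | 5 | r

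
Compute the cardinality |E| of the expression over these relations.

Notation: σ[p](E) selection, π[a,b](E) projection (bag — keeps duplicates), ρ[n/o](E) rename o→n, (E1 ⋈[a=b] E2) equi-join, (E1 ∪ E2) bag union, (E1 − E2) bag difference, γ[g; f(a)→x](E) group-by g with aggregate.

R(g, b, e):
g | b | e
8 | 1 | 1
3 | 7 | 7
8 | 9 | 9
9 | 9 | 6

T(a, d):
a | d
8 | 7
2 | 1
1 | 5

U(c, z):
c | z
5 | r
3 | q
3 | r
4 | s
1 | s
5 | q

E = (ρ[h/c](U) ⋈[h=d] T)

Subexpression sizes:
  U → 6
  ρ[h/c](U) → 6
  T → 3
  (ρ[h/c](U) ⋈[h=d] T) → 3

|E| = 3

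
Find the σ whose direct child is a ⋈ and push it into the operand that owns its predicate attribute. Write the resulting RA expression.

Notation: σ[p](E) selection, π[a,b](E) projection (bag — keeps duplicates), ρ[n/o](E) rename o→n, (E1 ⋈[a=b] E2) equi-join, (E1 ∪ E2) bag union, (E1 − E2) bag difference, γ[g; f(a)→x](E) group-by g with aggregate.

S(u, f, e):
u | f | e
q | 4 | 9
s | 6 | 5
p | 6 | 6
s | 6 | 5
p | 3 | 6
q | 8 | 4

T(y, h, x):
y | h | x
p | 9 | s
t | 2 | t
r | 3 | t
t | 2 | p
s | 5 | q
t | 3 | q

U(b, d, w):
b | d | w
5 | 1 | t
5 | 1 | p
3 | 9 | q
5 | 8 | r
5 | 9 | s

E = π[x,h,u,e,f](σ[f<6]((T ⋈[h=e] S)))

σ filters on f, owned by the right side.
E' = π[x,h,u,e,f]((T ⋈[h=e] σ[f<6](S)))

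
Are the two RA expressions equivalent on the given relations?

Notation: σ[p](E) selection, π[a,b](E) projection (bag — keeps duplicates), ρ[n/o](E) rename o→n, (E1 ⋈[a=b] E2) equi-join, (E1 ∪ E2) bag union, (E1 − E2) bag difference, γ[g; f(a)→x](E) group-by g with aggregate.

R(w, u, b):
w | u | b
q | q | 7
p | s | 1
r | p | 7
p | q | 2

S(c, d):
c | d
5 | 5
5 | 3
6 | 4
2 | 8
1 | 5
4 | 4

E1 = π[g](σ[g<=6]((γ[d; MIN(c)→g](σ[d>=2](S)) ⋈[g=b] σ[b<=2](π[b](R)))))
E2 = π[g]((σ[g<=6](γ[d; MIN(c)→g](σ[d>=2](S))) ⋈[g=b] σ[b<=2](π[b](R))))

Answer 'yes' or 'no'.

E1 row counts bottom-up:
  S → 6
  σ[d>=2](S) → 6
  γ[d; MIN(c)→g](σ[d>=2](S)) → 4
  R → 4
  π[b](R) → 4
  σ[b<=2](π[b](R)) → 2
  (γ[d; MIN(c)→g](σ[d>=2](S)) ⋈[g=b] σ[b<=2](π[b](R))) → 2
  σ[g<=6]((γ[d; MIN(c)→g](σ[d>=2](S)) ⋈[g=b] σ[b<=2](π[b](R)))) → 2
  π[g](σ[g<=6]((γ[d; MIN(c)→g](σ[d>=2](S)) ⋈[g=b] σ[b<=2](π[b](R))))) → 2
E2 row counts bottom-up:
  S → 6
  σ[d>=2](S) → 6
  γ[d; MIN(c)→g](σ[d>=2](S)) → 4
  σ[g<=6](γ[d; MIN(c)→g](σ[d>=2](S))) → 4
  R → 4
  π[b](R) → 4
  σ[b<=2](π[b](R)) → 2
  (σ[g<=6](γ[d; MIN(c)→g](σ[d>=2](S))) ⋈[g=b] σ[b<=2](π[b](R))) → 2
  π[g]((σ[g<=6](γ[d; MIN(c)→g](σ[d>=2](S))) ⋈[g=b] σ[b<=2](π[b](R)))) → 2

E1 and E2 produce the same multiset:
g
1
2

yes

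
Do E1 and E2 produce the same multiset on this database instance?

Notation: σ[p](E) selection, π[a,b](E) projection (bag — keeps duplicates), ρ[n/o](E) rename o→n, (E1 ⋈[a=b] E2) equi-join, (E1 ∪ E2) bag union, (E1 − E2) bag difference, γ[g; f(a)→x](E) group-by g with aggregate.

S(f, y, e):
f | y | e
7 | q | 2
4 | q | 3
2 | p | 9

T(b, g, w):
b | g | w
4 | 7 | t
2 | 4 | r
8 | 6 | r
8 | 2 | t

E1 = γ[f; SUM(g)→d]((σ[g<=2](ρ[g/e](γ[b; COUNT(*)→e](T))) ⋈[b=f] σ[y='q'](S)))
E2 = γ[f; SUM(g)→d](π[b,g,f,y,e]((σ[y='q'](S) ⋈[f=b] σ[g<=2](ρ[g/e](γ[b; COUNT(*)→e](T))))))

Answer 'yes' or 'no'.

E1 row counts bottom-up:
  T → 4
  γ[b; COUNT(*)→e](T) → 3
  ρ[g/e](γ[b; COUNT(*)→e](T)) → 3
  σ[g<=2](ρ[g/e](γ[b; COUNT(*)→e](T))) → 3
  S → 3
  σ[y='q'](S) → 2
  (σ[g<=2](ρ[g/e](γ[b; COUNT(*)→e](T))) ⋈[b=f] σ[y='q'](S)) → 1
  γ[f; SUM(g)→d]((σ[g<=2](ρ[g/e](γ[b; COUNT(*)→e](T))) ⋈[b=f] σ[y='q'](S))) → 1
E2 row counts bottom-up:
  S → 3
  σ[y='q'](S) → 2
  T → 4
  γ[b; COUNT(*)→e](T) → 3
  ρ[g/e](γ[b; COUNT(*)→e](T)) → 3
  σ[g<=2](ρ[g/e](γ[b; COUNT(*)→e](T))) → 3
  (σ[y='q'](S) ⋈[f=b] σ[g<=2](ρ[g/e](γ[b; COUNT(*)→e](T)))) → 1
  π[b,g,f,y,e]((σ[y='q'](S) ⋈[f=b] σ[g<=2](ρ[g/e](γ[b; COUNT(*)→e](T))))) → 1
  γ[f; SUM(g)→d](π[b,g,f,y,e]((σ[y='q'](S) ⋈[f=b] σ[g<=2](ρ[g/e](γ[b; COUNT(*)→e](T)))))) → 1

E1 and E2 produce the same multiset:
f | d
4 | 1

yes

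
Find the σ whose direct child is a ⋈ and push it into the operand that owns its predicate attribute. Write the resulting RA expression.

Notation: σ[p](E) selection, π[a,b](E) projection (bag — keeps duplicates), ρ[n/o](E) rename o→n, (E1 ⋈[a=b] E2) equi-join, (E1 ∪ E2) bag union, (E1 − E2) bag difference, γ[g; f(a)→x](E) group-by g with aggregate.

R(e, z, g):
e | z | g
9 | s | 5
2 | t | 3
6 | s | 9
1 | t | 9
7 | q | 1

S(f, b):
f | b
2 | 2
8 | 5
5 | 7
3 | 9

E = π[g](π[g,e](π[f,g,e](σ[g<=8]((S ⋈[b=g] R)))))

σ filters on g, owned by the right side.
E' = π[g](π[g,e](π[f,g,e]((S ⋈[b=g] σ[g<=8](R)))))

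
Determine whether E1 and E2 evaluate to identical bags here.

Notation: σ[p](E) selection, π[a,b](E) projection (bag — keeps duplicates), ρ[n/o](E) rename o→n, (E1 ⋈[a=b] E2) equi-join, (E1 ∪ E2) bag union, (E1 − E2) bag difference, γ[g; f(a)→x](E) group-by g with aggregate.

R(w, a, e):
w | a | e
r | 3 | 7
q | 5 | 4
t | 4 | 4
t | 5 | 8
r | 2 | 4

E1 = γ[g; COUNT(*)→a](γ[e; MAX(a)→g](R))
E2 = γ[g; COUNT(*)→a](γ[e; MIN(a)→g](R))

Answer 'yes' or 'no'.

E1 stepwise |·|:
  R → 5
  γ[e; MAX(a)→g](R) → 3
  γ[g; COUNT(*)→a](γ[e; MAX(a)→g](R)) → 2
E2 stepwise |·|:
  R → 5
  γ[e; MIN(a)→g](R) → 3
  γ[g; COUNT(*)→a](γ[e; MIN(a)→g](R)) → 3

E1 result:
g | a
3 | 1
5 | 2
E2 result:
g | a
2 | 1
3 | 1
5 | 1
Witness: (2, 1) appears 0× in E1 but 1× in E2.

no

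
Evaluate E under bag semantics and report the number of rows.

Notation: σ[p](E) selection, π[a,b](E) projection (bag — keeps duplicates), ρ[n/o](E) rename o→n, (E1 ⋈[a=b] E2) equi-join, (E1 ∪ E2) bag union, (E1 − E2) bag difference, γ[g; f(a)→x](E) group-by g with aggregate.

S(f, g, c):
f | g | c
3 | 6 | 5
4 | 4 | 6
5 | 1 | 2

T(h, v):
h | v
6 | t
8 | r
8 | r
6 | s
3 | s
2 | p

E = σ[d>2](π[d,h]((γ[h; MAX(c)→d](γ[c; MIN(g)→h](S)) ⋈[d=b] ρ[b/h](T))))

Per-node cardinality:
  S → 3
  γ[c; MIN(g)→h](S) → 3
  γ[h; MAX(c)→d](γ[c; MIN(g)→h](S)) → 3
  T → 6
  ρ[b/h](T) → 6
  (γ[h; MAX(c)→d](γ[c; MIN(g)→h](S)) ⋈[d=b] ρ[b/h](T)) → 3
  π[d,h]((γ[h; MAX(c)→d](γ[c; MIN(g)→h](S)) ⋈[d=b] ρ[b/h](T))) → 3
  σ[d>2](π[d,h]((γ[h; MAX(c)→d](γ[c; MIN(g)→h](S)) ⋈[d=b] ρ[b/h](T)))) → 2

|E| = 2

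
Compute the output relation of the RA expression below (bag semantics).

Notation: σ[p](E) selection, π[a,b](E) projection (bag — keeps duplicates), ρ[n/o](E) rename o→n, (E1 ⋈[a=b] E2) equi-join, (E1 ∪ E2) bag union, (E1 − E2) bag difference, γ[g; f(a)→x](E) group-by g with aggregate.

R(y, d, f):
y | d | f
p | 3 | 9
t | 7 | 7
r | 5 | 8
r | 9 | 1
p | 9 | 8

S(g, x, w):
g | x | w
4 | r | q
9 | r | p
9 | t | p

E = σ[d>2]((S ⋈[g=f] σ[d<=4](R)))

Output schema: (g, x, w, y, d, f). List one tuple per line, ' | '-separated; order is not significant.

Stepwise |·|:
  S → 3
  R → 5
  σ[d<=4](R) → 1
  (S ⋈[g=f] σ[d<=4](R)) → 2
  σ[d>2]((S ⋈[g=f] σ[d<=4](R))) → 2

== RESULT ==
g | x | w | y | d | f
9 | r | p | p | 3 | 9
9 | t | p | p | 3 | 9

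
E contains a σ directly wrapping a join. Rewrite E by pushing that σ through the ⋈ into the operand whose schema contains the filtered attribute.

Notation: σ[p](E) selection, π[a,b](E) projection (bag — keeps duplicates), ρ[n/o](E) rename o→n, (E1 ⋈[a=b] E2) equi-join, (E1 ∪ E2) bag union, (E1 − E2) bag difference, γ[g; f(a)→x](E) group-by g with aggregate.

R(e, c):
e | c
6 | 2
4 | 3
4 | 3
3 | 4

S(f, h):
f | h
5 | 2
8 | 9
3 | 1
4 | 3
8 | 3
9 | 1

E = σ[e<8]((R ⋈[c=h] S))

σ filters on e, owned by the left side.
E' = (σ[e<8](R) ⋈[c=h] S)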